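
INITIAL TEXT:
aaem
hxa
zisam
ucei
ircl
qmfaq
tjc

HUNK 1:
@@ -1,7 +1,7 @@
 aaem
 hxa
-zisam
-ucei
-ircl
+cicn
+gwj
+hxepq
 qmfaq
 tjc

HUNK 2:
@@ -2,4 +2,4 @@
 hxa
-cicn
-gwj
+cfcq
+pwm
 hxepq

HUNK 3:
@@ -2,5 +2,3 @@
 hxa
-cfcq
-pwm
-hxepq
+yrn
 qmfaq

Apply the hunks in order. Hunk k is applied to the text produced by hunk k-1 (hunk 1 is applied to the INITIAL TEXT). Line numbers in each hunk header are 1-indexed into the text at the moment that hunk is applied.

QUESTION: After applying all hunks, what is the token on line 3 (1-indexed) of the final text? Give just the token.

Answer: yrn

Derivation:
Hunk 1: at line 1 remove [zisam,ucei,ircl] add [cicn,gwj,hxepq] -> 7 lines: aaem hxa cicn gwj hxepq qmfaq tjc
Hunk 2: at line 2 remove [cicn,gwj] add [cfcq,pwm] -> 7 lines: aaem hxa cfcq pwm hxepq qmfaq tjc
Hunk 3: at line 2 remove [cfcq,pwm,hxepq] add [yrn] -> 5 lines: aaem hxa yrn qmfaq tjc
Final line 3: yrn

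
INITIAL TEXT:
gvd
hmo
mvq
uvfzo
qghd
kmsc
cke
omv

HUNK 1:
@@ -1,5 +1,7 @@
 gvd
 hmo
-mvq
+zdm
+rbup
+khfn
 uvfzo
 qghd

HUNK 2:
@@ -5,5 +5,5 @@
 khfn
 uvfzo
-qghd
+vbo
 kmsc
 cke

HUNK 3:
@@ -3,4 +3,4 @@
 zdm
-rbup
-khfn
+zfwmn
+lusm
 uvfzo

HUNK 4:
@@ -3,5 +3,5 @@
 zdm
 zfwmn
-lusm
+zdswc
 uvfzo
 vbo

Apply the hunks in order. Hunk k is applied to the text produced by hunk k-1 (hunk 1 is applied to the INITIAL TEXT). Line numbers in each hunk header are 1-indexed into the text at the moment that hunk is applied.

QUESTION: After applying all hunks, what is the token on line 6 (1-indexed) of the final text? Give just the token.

Answer: uvfzo

Derivation:
Hunk 1: at line 1 remove [mvq] add [zdm,rbup,khfn] -> 10 lines: gvd hmo zdm rbup khfn uvfzo qghd kmsc cke omv
Hunk 2: at line 5 remove [qghd] add [vbo] -> 10 lines: gvd hmo zdm rbup khfn uvfzo vbo kmsc cke omv
Hunk 3: at line 3 remove [rbup,khfn] add [zfwmn,lusm] -> 10 lines: gvd hmo zdm zfwmn lusm uvfzo vbo kmsc cke omv
Hunk 4: at line 3 remove [lusm] add [zdswc] -> 10 lines: gvd hmo zdm zfwmn zdswc uvfzo vbo kmsc cke omv
Final line 6: uvfzo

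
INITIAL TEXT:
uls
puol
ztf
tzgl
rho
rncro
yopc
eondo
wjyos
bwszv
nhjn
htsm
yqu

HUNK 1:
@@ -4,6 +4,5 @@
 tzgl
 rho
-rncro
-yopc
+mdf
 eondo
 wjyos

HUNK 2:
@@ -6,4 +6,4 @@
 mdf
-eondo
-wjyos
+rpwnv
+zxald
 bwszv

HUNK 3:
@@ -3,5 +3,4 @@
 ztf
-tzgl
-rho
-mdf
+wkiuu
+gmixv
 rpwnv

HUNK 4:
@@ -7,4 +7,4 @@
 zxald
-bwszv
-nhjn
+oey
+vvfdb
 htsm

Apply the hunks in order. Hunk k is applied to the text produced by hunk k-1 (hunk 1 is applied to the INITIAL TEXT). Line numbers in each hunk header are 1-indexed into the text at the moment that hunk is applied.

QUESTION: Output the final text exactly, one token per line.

Answer: uls
puol
ztf
wkiuu
gmixv
rpwnv
zxald
oey
vvfdb
htsm
yqu

Derivation:
Hunk 1: at line 4 remove [rncro,yopc] add [mdf] -> 12 lines: uls puol ztf tzgl rho mdf eondo wjyos bwszv nhjn htsm yqu
Hunk 2: at line 6 remove [eondo,wjyos] add [rpwnv,zxald] -> 12 lines: uls puol ztf tzgl rho mdf rpwnv zxald bwszv nhjn htsm yqu
Hunk 3: at line 3 remove [tzgl,rho,mdf] add [wkiuu,gmixv] -> 11 lines: uls puol ztf wkiuu gmixv rpwnv zxald bwszv nhjn htsm yqu
Hunk 4: at line 7 remove [bwszv,nhjn] add [oey,vvfdb] -> 11 lines: uls puol ztf wkiuu gmixv rpwnv zxald oey vvfdb htsm yqu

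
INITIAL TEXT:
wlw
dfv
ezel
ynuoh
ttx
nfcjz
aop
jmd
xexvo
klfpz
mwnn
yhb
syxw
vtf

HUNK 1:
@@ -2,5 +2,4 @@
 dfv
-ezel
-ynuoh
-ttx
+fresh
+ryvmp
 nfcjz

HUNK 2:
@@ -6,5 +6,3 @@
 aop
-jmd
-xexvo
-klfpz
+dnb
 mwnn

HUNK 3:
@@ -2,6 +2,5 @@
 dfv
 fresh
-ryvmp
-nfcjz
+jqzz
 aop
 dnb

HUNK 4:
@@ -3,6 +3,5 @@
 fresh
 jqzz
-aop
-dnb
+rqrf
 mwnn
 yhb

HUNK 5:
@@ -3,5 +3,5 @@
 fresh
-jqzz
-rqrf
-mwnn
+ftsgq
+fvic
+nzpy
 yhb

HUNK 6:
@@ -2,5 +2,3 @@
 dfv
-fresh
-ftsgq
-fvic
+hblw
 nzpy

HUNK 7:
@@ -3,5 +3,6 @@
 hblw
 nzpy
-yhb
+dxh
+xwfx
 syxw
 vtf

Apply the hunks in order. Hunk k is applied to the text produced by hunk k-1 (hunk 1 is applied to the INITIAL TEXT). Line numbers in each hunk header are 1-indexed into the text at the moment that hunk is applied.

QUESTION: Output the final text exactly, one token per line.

Hunk 1: at line 2 remove [ezel,ynuoh,ttx] add [fresh,ryvmp] -> 13 lines: wlw dfv fresh ryvmp nfcjz aop jmd xexvo klfpz mwnn yhb syxw vtf
Hunk 2: at line 6 remove [jmd,xexvo,klfpz] add [dnb] -> 11 lines: wlw dfv fresh ryvmp nfcjz aop dnb mwnn yhb syxw vtf
Hunk 3: at line 2 remove [ryvmp,nfcjz] add [jqzz] -> 10 lines: wlw dfv fresh jqzz aop dnb mwnn yhb syxw vtf
Hunk 4: at line 3 remove [aop,dnb] add [rqrf] -> 9 lines: wlw dfv fresh jqzz rqrf mwnn yhb syxw vtf
Hunk 5: at line 3 remove [jqzz,rqrf,mwnn] add [ftsgq,fvic,nzpy] -> 9 lines: wlw dfv fresh ftsgq fvic nzpy yhb syxw vtf
Hunk 6: at line 2 remove [fresh,ftsgq,fvic] add [hblw] -> 7 lines: wlw dfv hblw nzpy yhb syxw vtf
Hunk 7: at line 3 remove [yhb] add [dxh,xwfx] -> 8 lines: wlw dfv hblw nzpy dxh xwfx syxw vtf

Answer: wlw
dfv
hblw
nzpy
dxh
xwfx
syxw
vtf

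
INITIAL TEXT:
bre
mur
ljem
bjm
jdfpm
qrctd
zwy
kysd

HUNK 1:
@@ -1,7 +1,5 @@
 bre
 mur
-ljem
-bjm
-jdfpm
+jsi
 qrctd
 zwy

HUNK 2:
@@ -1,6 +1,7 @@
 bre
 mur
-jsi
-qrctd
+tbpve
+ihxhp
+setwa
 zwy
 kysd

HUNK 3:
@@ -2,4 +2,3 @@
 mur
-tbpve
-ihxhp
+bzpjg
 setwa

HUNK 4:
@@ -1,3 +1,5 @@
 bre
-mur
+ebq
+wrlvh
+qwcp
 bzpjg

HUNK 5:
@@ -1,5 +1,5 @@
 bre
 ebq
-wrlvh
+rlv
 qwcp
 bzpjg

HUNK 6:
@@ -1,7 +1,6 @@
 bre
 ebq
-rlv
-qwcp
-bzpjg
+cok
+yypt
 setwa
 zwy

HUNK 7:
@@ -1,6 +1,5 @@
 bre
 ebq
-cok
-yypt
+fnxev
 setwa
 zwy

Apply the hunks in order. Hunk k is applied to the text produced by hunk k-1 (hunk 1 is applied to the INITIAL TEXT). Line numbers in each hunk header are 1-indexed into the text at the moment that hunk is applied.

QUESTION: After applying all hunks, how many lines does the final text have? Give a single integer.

Answer: 6

Derivation:
Hunk 1: at line 1 remove [ljem,bjm,jdfpm] add [jsi] -> 6 lines: bre mur jsi qrctd zwy kysd
Hunk 2: at line 1 remove [jsi,qrctd] add [tbpve,ihxhp,setwa] -> 7 lines: bre mur tbpve ihxhp setwa zwy kysd
Hunk 3: at line 2 remove [tbpve,ihxhp] add [bzpjg] -> 6 lines: bre mur bzpjg setwa zwy kysd
Hunk 4: at line 1 remove [mur] add [ebq,wrlvh,qwcp] -> 8 lines: bre ebq wrlvh qwcp bzpjg setwa zwy kysd
Hunk 5: at line 1 remove [wrlvh] add [rlv] -> 8 lines: bre ebq rlv qwcp bzpjg setwa zwy kysd
Hunk 6: at line 1 remove [rlv,qwcp,bzpjg] add [cok,yypt] -> 7 lines: bre ebq cok yypt setwa zwy kysd
Hunk 7: at line 1 remove [cok,yypt] add [fnxev] -> 6 lines: bre ebq fnxev setwa zwy kysd
Final line count: 6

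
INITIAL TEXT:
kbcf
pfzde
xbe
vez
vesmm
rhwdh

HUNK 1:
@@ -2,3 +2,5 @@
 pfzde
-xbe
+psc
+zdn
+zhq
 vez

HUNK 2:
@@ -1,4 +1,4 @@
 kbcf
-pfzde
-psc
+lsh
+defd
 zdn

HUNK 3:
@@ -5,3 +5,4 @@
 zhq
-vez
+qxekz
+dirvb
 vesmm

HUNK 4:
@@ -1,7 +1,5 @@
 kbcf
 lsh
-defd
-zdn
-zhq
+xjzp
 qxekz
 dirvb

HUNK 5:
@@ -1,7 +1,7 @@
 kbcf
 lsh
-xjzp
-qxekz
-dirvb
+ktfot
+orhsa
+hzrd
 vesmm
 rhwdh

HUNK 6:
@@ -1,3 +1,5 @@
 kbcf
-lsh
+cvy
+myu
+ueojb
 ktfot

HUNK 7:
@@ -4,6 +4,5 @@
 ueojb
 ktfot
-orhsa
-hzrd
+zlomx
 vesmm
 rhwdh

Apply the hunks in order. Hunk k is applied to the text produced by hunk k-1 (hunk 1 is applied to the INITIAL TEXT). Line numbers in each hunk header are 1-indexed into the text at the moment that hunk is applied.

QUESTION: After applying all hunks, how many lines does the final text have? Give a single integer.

Answer: 8

Derivation:
Hunk 1: at line 2 remove [xbe] add [psc,zdn,zhq] -> 8 lines: kbcf pfzde psc zdn zhq vez vesmm rhwdh
Hunk 2: at line 1 remove [pfzde,psc] add [lsh,defd] -> 8 lines: kbcf lsh defd zdn zhq vez vesmm rhwdh
Hunk 3: at line 5 remove [vez] add [qxekz,dirvb] -> 9 lines: kbcf lsh defd zdn zhq qxekz dirvb vesmm rhwdh
Hunk 4: at line 1 remove [defd,zdn,zhq] add [xjzp] -> 7 lines: kbcf lsh xjzp qxekz dirvb vesmm rhwdh
Hunk 5: at line 1 remove [xjzp,qxekz,dirvb] add [ktfot,orhsa,hzrd] -> 7 lines: kbcf lsh ktfot orhsa hzrd vesmm rhwdh
Hunk 6: at line 1 remove [lsh] add [cvy,myu,ueojb] -> 9 lines: kbcf cvy myu ueojb ktfot orhsa hzrd vesmm rhwdh
Hunk 7: at line 4 remove [orhsa,hzrd] add [zlomx] -> 8 lines: kbcf cvy myu ueojb ktfot zlomx vesmm rhwdh
Final line count: 8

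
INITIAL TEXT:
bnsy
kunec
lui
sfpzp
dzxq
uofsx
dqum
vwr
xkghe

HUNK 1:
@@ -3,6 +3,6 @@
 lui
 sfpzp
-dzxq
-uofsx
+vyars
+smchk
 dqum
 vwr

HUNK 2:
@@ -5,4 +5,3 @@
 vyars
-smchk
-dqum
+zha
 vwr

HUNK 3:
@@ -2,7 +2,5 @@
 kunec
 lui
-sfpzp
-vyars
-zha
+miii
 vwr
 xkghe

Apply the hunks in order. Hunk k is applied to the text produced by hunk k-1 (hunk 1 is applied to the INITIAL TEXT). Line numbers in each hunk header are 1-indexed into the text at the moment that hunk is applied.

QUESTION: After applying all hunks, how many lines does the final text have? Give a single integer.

Answer: 6

Derivation:
Hunk 1: at line 3 remove [dzxq,uofsx] add [vyars,smchk] -> 9 lines: bnsy kunec lui sfpzp vyars smchk dqum vwr xkghe
Hunk 2: at line 5 remove [smchk,dqum] add [zha] -> 8 lines: bnsy kunec lui sfpzp vyars zha vwr xkghe
Hunk 3: at line 2 remove [sfpzp,vyars,zha] add [miii] -> 6 lines: bnsy kunec lui miii vwr xkghe
Final line count: 6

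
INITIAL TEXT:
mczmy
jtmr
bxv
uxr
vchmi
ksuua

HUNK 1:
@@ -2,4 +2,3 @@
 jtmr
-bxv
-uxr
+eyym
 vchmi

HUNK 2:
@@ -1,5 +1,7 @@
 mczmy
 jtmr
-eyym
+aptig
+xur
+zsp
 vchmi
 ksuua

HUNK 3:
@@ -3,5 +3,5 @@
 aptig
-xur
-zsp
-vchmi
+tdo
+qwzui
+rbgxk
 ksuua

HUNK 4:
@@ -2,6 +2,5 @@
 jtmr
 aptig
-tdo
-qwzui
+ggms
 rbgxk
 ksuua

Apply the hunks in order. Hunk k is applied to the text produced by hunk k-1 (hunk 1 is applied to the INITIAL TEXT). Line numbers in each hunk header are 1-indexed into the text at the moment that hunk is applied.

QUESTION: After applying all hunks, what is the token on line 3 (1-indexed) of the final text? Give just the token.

Hunk 1: at line 2 remove [bxv,uxr] add [eyym] -> 5 lines: mczmy jtmr eyym vchmi ksuua
Hunk 2: at line 1 remove [eyym] add [aptig,xur,zsp] -> 7 lines: mczmy jtmr aptig xur zsp vchmi ksuua
Hunk 3: at line 3 remove [xur,zsp,vchmi] add [tdo,qwzui,rbgxk] -> 7 lines: mczmy jtmr aptig tdo qwzui rbgxk ksuua
Hunk 4: at line 2 remove [tdo,qwzui] add [ggms] -> 6 lines: mczmy jtmr aptig ggms rbgxk ksuua
Final line 3: aptig

Answer: aptig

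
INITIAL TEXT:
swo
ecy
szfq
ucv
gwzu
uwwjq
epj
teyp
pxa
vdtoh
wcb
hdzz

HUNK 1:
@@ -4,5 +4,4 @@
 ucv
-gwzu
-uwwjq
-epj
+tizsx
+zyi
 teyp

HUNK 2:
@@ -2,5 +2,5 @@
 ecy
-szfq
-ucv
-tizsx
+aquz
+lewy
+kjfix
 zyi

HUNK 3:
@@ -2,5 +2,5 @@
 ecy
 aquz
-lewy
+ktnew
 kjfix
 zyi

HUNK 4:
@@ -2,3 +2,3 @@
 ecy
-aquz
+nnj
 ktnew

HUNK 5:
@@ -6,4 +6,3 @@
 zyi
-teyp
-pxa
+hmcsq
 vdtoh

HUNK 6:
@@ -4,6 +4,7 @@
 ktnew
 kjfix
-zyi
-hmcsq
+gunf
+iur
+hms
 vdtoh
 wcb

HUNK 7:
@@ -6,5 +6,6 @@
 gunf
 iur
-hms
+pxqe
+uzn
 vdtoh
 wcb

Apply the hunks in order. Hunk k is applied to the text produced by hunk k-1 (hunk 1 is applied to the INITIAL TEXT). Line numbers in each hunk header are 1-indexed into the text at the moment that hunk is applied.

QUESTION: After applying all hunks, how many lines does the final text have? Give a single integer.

Hunk 1: at line 4 remove [gwzu,uwwjq,epj] add [tizsx,zyi] -> 11 lines: swo ecy szfq ucv tizsx zyi teyp pxa vdtoh wcb hdzz
Hunk 2: at line 2 remove [szfq,ucv,tizsx] add [aquz,lewy,kjfix] -> 11 lines: swo ecy aquz lewy kjfix zyi teyp pxa vdtoh wcb hdzz
Hunk 3: at line 2 remove [lewy] add [ktnew] -> 11 lines: swo ecy aquz ktnew kjfix zyi teyp pxa vdtoh wcb hdzz
Hunk 4: at line 2 remove [aquz] add [nnj] -> 11 lines: swo ecy nnj ktnew kjfix zyi teyp pxa vdtoh wcb hdzz
Hunk 5: at line 6 remove [teyp,pxa] add [hmcsq] -> 10 lines: swo ecy nnj ktnew kjfix zyi hmcsq vdtoh wcb hdzz
Hunk 6: at line 4 remove [zyi,hmcsq] add [gunf,iur,hms] -> 11 lines: swo ecy nnj ktnew kjfix gunf iur hms vdtoh wcb hdzz
Hunk 7: at line 6 remove [hms] add [pxqe,uzn] -> 12 lines: swo ecy nnj ktnew kjfix gunf iur pxqe uzn vdtoh wcb hdzz
Final line count: 12

Answer: 12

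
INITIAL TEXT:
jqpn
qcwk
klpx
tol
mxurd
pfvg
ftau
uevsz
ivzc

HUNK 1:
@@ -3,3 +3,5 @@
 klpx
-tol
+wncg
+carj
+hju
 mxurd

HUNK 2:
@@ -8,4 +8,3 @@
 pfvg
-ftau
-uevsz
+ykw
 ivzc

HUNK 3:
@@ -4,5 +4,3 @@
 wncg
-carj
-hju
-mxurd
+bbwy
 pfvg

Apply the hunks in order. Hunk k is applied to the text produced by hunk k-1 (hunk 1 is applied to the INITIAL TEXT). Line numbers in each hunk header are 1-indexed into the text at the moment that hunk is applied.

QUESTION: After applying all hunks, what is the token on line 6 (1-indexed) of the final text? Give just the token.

Answer: pfvg

Derivation:
Hunk 1: at line 3 remove [tol] add [wncg,carj,hju] -> 11 lines: jqpn qcwk klpx wncg carj hju mxurd pfvg ftau uevsz ivzc
Hunk 2: at line 8 remove [ftau,uevsz] add [ykw] -> 10 lines: jqpn qcwk klpx wncg carj hju mxurd pfvg ykw ivzc
Hunk 3: at line 4 remove [carj,hju,mxurd] add [bbwy] -> 8 lines: jqpn qcwk klpx wncg bbwy pfvg ykw ivzc
Final line 6: pfvg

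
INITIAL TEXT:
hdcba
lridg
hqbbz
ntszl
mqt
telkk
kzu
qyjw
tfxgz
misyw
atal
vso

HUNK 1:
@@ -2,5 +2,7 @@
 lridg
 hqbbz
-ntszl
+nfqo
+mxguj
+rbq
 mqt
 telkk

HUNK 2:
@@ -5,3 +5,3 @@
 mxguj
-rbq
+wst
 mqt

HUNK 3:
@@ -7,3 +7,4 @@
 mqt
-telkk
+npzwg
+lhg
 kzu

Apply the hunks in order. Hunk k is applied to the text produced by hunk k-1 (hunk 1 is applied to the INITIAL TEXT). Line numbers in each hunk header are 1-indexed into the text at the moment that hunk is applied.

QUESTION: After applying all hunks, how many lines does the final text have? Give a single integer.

Hunk 1: at line 2 remove [ntszl] add [nfqo,mxguj,rbq] -> 14 lines: hdcba lridg hqbbz nfqo mxguj rbq mqt telkk kzu qyjw tfxgz misyw atal vso
Hunk 2: at line 5 remove [rbq] add [wst] -> 14 lines: hdcba lridg hqbbz nfqo mxguj wst mqt telkk kzu qyjw tfxgz misyw atal vso
Hunk 3: at line 7 remove [telkk] add [npzwg,lhg] -> 15 lines: hdcba lridg hqbbz nfqo mxguj wst mqt npzwg lhg kzu qyjw tfxgz misyw atal vso
Final line count: 15

Answer: 15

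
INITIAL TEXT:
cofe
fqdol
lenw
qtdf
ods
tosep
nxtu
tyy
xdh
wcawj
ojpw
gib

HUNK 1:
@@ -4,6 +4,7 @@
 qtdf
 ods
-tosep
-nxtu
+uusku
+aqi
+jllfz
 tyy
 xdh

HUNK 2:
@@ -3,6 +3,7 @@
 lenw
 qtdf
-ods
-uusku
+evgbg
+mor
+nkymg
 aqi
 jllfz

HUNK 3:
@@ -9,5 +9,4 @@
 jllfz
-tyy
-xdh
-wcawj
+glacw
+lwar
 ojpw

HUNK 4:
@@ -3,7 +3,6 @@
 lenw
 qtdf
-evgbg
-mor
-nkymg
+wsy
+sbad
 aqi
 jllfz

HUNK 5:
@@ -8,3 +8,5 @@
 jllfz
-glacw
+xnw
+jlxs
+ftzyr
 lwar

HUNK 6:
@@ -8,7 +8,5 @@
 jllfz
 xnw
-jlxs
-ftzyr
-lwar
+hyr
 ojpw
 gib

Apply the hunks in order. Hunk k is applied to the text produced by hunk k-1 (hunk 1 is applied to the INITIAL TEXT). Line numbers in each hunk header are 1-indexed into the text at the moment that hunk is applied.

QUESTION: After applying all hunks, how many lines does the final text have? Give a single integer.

Answer: 12

Derivation:
Hunk 1: at line 4 remove [tosep,nxtu] add [uusku,aqi,jllfz] -> 13 lines: cofe fqdol lenw qtdf ods uusku aqi jllfz tyy xdh wcawj ojpw gib
Hunk 2: at line 3 remove [ods,uusku] add [evgbg,mor,nkymg] -> 14 lines: cofe fqdol lenw qtdf evgbg mor nkymg aqi jllfz tyy xdh wcawj ojpw gib
Hunk 3: at line 9 remove [tyy,xdh,wcawj] add [glacw,lwar] -> 13 lines: cofe fqdol lenw qtdf evgbg mor nkymg aqi jllfz glacw lwar ojpw gib
Hunk 4: at line 3 remove [evgbg,mor,nkymg] add [wsy,sbad] -> 12 lines: cofe fqdol lenw qtdf wsy sbad aqi jllfz glacw lwar ojpw gib
Hunk 5: at line 8 remove [glacw] add [xnw,jlxs,ftzyr] -> 14 lines: cofe fqdol lenw qtdf wsy sbad aqi jllfz xnw jlxs ftzyr lwar ojpw gib
Hunk 6: at line 8 remove [jlxs,ftzyr,lwar] add [hyr] -> 12 lines: cofe fqdol lenw qtdf wsy sbad aqi jllfz xnw hyr ojpw gib
Final line count: 12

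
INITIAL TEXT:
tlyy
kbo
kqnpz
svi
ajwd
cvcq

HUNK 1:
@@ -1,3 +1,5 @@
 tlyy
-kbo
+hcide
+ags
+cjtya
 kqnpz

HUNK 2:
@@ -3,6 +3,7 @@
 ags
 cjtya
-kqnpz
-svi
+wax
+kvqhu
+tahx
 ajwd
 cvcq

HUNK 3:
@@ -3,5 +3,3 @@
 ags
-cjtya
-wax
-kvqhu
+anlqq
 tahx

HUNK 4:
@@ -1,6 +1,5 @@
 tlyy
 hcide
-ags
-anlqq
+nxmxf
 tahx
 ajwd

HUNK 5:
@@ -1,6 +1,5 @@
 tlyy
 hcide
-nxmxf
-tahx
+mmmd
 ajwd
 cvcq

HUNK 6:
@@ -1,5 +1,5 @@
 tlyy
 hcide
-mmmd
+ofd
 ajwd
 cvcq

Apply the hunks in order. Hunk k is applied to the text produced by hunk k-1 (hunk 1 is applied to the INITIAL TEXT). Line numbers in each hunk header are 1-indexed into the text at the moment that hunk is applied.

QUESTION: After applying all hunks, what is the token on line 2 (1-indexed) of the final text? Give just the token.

Hunk 1: at line 1 remove [kbo] add [hcide,ags,cjtya] -> 8 lines: tlyy hcide ags cjtya kqnpz svi ajwd cvcq
Hunk 2: at line 3 remove [kqnpz,svi] add [wax,kvqhu,tahx] -> 9 lines: tlyy hcide ags cjtya wax kvqhu tahx ajwd cvcq
Hunk 3: at line 3 remove [cjtya,wax,kvqhu] add [anlqq] -> 7 lines: tlyy hcide ags anlqq tahx ajwd cvcq
Hunk 4: at line 1 remove [ags,anlqq] add [nxmxf] -> 6 lines: tlyy hcide nxmxf tahx ajwd cvcq
Hunk 5: at line 1 remove [nxmxf,tahx] add [mmmd] -> 5 lines: tlyy hcide mmmd ajwd cvcq
Hunk 6: at line 1 remove [mmmd] add [ofd] -> 5 lines: tlyy hcide ofd ajwd cvcq
Final line 2: hcide

Answer: hcide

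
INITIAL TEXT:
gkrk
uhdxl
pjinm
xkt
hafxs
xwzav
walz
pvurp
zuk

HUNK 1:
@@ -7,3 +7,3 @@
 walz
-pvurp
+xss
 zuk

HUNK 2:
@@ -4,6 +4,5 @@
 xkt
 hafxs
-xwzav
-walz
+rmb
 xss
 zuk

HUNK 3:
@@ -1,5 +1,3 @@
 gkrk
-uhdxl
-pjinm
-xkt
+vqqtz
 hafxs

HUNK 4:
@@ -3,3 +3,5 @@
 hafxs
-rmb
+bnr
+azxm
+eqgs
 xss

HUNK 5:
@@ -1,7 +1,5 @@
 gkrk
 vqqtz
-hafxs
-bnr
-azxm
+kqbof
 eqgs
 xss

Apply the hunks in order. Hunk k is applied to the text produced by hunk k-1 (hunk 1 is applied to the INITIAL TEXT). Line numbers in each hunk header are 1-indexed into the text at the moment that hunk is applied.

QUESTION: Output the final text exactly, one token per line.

Hunk 1: at line 7 remove [pvurp] add [xss] -> 9 lines: gkrk uhdxl pjinm xkt hafxs xwzav walz xss zuk
Hunk 2: at line 4 remove [xwzav,walz] add [rmb] -> 8 lines: gkrk uhdxl pjinm xkt hafxs rmb xss zuk
Hunk 3: at line 1 remove [uhdxl,pjinm,xkt] add [vqqtz] -> 6 lines: gkrk vqqtz hafxs rmb xss zuk
Hunk 4: at line 3 remove [rmb] add [bnr,azxm,eqgs] -> 8 lines: gkrk vqqtz hafxs bnr azxm eqgs xss zuk
Hunk 5: at line 1 remove [hafxs,bnr,azxm] add [kqbof] -> 6 lines: gkrk vqqtz kqbof eqgs xss zuk

Answer: gkrk
vqqtz
kqbof
eqgs
xss
zuk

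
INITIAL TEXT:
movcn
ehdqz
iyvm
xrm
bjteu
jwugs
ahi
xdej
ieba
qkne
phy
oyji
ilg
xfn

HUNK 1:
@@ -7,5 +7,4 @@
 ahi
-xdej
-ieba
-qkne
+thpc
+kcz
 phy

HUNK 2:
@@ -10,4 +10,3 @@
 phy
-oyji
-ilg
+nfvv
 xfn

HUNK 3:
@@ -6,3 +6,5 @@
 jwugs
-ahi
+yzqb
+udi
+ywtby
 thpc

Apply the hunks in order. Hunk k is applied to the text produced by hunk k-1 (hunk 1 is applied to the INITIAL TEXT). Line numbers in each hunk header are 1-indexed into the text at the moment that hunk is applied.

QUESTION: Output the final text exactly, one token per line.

Hunk 1: at line 7 remove [xdej,ieba,qkne] add [thpc,kcz] -> 13 lines: movcn ehdqz iyvm xrm bjteu jwugs ahi thpc kcz phy oyji ilg xfn
Hunk 2: at line 10 remove [oyji,ilg] add [nfvv] -> 12 lines: movcn ehdqz iyvm xrm bjteu jwugs ahi thpc kcz phy nfvv xfn
Hunk 3: at line 6 remove [ahi] add [yzqb,udi,ywtby] -> 14 lines: movcn ehdqz iyvm xrm bjteu jwugs yzqb udi ywtby thpc kcz phy nfvv xfn

Answer: movcn
ehdqz
iyvm
xrm
bjteu
jwugs
yzqb
udi
ywtby
thpc
kcz
phy
nfvv
xfn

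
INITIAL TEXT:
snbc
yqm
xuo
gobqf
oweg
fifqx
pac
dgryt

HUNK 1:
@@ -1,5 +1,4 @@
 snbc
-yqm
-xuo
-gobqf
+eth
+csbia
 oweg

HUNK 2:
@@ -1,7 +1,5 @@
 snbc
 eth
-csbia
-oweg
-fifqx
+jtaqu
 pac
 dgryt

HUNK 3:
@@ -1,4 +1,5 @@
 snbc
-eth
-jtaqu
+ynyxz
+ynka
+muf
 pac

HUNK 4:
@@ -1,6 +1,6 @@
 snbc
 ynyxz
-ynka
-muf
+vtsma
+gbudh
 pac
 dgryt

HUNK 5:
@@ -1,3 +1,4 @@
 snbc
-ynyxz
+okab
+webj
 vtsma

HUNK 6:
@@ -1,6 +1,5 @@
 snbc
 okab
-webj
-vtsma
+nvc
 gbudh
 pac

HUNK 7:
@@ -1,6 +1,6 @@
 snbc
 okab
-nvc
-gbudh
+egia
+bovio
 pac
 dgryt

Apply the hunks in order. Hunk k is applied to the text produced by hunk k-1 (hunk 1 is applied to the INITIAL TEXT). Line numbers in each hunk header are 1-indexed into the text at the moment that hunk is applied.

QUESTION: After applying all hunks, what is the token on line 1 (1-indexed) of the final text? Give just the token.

Hunk 1: at line 1 remove [yqm,xuo,gobqf] add [eth,csbia] -> 7 lines: snbc eth csbia oweg fifqx pac dgryt
Hunk 2: at line 1 remove [csbia,oweg,fifqx] add [jtaqu] -> 5 lines: snbc eth jtaqu pac dgryt
Hunk 3: at line 1 remove [eth,jtaqu] add [ynyxz,ynka,muf] -> 6 lines: snbc ynyxz ynka muf pac dgryt
Hunk 4: at line 1 remove [ynka,muf] add [vtsma,gbudh] -> 6 lines: snbc ynyxz vtsma gbudh pac dgryt
Hunk 5: at line 1 remove [ynyxz] add [okab,webj] -> 7 lines: snbc okab webj vtsma gbudh pac dgryt
Hunk 6: at line 1 remove [webj,vtsma] add [nvc] -> 6 lines: snbc okab nvc gbudh pac dgryt
Hunk 7: at line 1 remove [nvc,gbudh] add [egia,bovio] -> 6 lines: snbc okab egia bovio pac dgryt
Final line 1: snbc

Answer: snbc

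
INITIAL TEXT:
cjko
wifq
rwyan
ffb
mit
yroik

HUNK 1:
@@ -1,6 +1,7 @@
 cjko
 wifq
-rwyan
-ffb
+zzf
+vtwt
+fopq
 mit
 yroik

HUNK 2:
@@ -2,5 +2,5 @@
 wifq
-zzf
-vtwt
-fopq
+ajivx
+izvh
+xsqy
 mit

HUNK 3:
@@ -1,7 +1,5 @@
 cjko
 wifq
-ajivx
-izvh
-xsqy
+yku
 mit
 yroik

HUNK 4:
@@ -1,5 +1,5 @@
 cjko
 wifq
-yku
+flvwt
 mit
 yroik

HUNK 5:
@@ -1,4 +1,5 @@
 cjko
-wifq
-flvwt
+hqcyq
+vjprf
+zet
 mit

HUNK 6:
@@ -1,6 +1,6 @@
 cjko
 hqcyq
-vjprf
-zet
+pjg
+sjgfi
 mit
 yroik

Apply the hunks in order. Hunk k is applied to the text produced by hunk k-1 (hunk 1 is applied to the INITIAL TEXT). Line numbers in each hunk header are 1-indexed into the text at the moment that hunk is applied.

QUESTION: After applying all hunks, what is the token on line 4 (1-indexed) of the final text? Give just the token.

Answer: sjgfi

Derivation:
Hunk 1: at line 1 remove [rwyan,ffb] add [zzf,vtwt,fopq] -> 7 lines: cjko wifq zzf vtwt fopq mit yroik
Hunk 2: at line 2 remove [zzf,vtwt,fopq] add [ajivx,izvh,xsqy] -> 7 lines: cjko wifq ajivx izvh xsqy mit yroik
Hunk 3: at line 1 remove [ajivx,izvh,xsqy] add [yku] -> 5 lines: cjko wifq yku mit yroik
Hunk 4: at line 1 remove [yku] add [flvwt] -> 5 lines: cjko wifq flvwt mit yroik
Hunk 5: at line 1 remove [wifq,flvwt] add [hqcyq,vjprf,zet] -> 6 lines: cjko hqcyq vjprf zet mit yroik
Hunk 6: at line 1 remove [vjprf,zet] add [pjg,sjgfi] -> 6 lines: cjko hqcyq pjg sjgfi mit yroik
Final line 4: sjgfi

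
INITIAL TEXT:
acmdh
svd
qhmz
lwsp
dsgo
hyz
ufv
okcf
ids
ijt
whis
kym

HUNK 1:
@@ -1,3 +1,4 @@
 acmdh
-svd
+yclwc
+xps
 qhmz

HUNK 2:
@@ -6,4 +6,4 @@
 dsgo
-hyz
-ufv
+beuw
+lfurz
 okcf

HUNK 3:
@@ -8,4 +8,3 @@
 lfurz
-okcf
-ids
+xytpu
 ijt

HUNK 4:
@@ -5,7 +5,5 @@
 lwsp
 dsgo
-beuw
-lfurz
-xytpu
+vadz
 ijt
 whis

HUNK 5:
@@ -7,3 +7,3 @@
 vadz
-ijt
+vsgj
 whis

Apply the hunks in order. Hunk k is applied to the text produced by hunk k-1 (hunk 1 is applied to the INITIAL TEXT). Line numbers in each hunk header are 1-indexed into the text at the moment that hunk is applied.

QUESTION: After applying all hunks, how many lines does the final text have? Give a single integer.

Hunk 1: at line 1 remove [svd] add [yclwc,xps] -> 13 lines: acmdh yclwc xps qhmz lwsp dsgo hyz ufv okcf ids ijt whis kym
Hunk 2: at line 6 remove [hyz,ufv] add [beuw,lfurz] -> 13 lines: acmdh yclwc xps qhmz lwsp dsgo beuw lfurz okcf ids ijt whis kym
Hunk 3: at line 8 remove [okcf,ids] add [xytpu] -> 12 lines: acmdh yclwc xps qhmz lwsp dsgo beuw lfurz xytpu ijt whis kym
Hunk 4: at line 5 remove [beuw,lfurz,xytpu] add [vadz] -> 10 lines: acmdh yclwc xps qhmz lwsp dsgo vadz ijt whis kym
Hunk 5: at line 7 remove [ijt] add [vsgj] -> 10 lines: acmdh yclwc xps qhmz lwsp dsgo vadz vsgj whis kym
Final line count: 10

Answer: 10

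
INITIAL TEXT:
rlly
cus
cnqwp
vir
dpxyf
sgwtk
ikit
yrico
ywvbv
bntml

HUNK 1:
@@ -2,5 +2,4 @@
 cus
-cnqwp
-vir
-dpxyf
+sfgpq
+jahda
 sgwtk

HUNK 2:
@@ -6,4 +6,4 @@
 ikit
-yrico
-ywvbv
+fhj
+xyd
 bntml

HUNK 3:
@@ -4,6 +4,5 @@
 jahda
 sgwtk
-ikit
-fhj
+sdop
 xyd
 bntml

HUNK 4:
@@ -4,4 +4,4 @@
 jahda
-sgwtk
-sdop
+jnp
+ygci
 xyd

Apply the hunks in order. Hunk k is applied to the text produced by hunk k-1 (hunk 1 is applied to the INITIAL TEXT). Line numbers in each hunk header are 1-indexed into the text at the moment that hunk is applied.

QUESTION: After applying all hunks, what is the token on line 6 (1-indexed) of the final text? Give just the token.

Answer: ygci

Derivation:
Hunk 1: at line 2 remove [cnqwp,vir,dpxyf] add [sfgpq,jahda] -> 9 lines: rlly cus sfgpq jahda sgwtk ikit yrico ywvbv bntml
Hunk 2: at line 6 remove [yrico,ywvbv] add [fhj,xyd] -> 9 lines: rlly cus sfgpq jahda sgwtk ikit fhj xyd bntml
Hunk 3: at line 4 remove [ikit,fhj] add [sdop] -> 8 lines: rlly cus sfgpq jahda sgwtk sdop xyd bntml
Hunk 4: at line 4 remove [sgwtk,sdop] add [jnp,ygci] -> 8 lines: rlly cus sfgpq jahda jnp ygci xyd bntml
Final line 6: ygci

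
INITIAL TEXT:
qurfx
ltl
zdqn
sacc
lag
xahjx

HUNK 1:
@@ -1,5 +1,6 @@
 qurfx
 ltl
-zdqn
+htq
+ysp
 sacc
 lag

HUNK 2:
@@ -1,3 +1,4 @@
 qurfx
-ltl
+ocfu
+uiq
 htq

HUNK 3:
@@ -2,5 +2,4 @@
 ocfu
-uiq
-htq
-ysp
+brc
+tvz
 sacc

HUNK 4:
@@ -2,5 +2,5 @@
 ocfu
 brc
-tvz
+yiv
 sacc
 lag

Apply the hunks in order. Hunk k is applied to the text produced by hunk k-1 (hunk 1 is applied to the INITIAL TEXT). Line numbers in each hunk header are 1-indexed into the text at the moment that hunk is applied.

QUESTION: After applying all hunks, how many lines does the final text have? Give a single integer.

Hunk 1: at line 1 remove [zdqn] add [htq,ysp] -> 7 lines: qurfx ltl htq ysp sacc lag xahjx
Hunk 2: at line 1 remove [ltl] add [ocfu,uiq] -> 8 lines: qurfx ocfu uiq htq ysp sacc lag xahjx
Hunk 3: at line 2 remove [uiq,htq,ysp] add [brc,tvz] -> 7 lines: qurfx ocfu brc tvz sacc lag xahjx
Hunk 4: at line 2 remove [tvz] add [yiv] -> 7 lines: qurfx ocfu brc yiv sacc lag xahjx
Final line count: 7

Answer: 7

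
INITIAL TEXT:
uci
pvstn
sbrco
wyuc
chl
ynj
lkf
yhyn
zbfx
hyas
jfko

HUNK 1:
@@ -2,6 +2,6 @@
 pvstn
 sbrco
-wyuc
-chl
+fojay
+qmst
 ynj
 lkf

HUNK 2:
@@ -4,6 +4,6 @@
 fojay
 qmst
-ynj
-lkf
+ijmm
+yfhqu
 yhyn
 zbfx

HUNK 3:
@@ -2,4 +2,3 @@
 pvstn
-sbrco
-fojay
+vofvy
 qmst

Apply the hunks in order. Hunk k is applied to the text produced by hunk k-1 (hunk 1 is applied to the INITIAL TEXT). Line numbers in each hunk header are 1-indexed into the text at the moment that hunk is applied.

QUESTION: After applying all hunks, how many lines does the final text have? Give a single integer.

Answer: 10

Derivation:
Hunk 1: at line 2 remove [wyuc,chl] add [fojay,qmst] -> 11 lines: uci pvstn sbrco fojay qmst ynj lkf yhyn zbfx hyas jfko
Hunk 2: at line 4 remove [ynj,lkf] add [ijmm,yfhqu] -> 11 lines: uci pvstn sbrco fojay qmst ijmm yfhqu yhyn zbfx hyas jfko
Hunk 3: at line 2 remove [sbrco,fojay] add [vofvy] -> 10 lines: uci pvstn vofvy qmst ijmm yfhqu yhyn zbfx hyas jfko
Final line count: 10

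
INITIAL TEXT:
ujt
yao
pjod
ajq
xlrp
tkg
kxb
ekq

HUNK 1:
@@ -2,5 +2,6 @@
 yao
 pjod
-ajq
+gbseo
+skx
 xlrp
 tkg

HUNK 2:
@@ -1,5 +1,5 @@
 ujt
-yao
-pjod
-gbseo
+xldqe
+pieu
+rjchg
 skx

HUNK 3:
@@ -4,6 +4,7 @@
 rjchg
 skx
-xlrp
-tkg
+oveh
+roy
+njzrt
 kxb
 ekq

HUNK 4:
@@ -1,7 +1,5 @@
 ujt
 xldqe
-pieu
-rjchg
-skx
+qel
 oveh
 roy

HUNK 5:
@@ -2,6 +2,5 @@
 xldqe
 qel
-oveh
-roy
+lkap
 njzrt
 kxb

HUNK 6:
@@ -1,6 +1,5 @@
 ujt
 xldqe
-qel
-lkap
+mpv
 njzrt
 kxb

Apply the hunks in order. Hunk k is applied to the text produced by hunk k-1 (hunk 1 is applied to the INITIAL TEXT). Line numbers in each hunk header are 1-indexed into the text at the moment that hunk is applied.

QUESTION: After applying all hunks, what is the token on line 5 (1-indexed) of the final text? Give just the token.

Answer: kxb

Derivation:
Hunk 1: at line 2 remove [ajq] add [gbseo,skx] -> 9 lines: ujt yao pjod gbseo skx xlrp tkg kxb ekq
Hunk 2: at line 1 remove [yao,pjod,gbseo] add [xldqe,pieu,rjchg] -> 9 lines: ujt xldqe pieu rjchg skx xlrp tkg kxb ekq
Hunk 3: at line 4 remove [xlrp,tkg] add [oveh,roy,njzrt] -> 10 lines: ujt xldqe pieu rjchg skx oveh roy njzrt kxb ekq
Hunk 4: at line 1 remove [pieu,rjchg,skx] add [qel] -> 8 lines: ujt xldqe qel oveh roy njzrt kxb ekq
Hunk 5: at line 2 remove [oveh,roy] add [lkap] -> 7 lines: ujt xldqe qel lkap njzrt kxb ekq
Hunk 6: at line 1 remove [qel,lkap] add [mpv] -> 6 lines: ujt xldqe mpv njzrt kxb ekq
Final line 5: kxb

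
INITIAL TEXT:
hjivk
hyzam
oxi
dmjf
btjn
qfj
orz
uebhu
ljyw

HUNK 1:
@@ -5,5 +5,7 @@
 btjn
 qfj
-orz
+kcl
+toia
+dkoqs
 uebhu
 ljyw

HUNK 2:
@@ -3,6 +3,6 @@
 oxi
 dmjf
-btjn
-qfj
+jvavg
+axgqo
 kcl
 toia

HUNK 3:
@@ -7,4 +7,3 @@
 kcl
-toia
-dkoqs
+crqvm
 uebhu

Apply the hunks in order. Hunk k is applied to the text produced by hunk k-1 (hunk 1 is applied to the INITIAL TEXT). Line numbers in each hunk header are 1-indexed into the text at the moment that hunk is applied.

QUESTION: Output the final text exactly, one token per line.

Hunk 1: at line 5 remove [orz] add [kcl,toia,dkoqs] -> 11 lines: hjivk hyzam oxi dmjf btjn qfj kcl toia dkoqs uebhu ljyw
Hunk 2: at line 3 remove [btjn,qfj] add [jvavg,axgqo] -> 11 lines: hjivk hyzam oxi dmjf jvavg axgqo kcl toia dkoqs uebhu ljyw
Hunk 3: at line 7 remove [toia,dkoqs] add [crqvm] -> 10 lines: hjivk hyzam oxi dmjf jvavg axgqo kcl crqvm uebhu ljyw

Answer: hjivk
hyzam
oxi
dmjf
jvavg
axgqo
kcl
crqvm
uebhu
ljyw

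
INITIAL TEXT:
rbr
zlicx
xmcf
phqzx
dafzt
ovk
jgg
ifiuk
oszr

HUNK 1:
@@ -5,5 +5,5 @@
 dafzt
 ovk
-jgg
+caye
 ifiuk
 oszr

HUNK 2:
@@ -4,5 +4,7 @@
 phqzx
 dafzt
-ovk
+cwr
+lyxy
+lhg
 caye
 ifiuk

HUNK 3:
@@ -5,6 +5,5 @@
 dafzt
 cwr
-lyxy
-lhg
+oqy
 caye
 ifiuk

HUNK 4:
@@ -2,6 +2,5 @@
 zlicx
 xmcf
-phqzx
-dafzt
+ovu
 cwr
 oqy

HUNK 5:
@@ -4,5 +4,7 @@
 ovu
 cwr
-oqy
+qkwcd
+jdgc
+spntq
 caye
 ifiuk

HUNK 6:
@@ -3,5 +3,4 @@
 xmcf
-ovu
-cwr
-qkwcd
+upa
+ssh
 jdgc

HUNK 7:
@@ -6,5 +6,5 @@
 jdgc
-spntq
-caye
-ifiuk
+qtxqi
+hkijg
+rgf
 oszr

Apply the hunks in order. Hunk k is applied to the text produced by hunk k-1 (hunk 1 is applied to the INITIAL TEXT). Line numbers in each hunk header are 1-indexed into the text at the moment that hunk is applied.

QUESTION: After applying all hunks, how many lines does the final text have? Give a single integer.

Answer: 10

Derivation:
Hunk 1: at line 5 remove [jgg] add [caye] -> 9 lines: rbr zlicx xmcf phqzx dafzt ovk caye ifiuk oszr
Hunk 2: at line 4 remove [ovk] add [cwr,lyxy,lhg] -> 11 lines: rbr zlicx xmcf phqzx dafzt cwr lyxy lhg caye ifiuk oszr
Hunk 3: at line 5 remove [lyxy,lhg] add [oqy] -> 10 lines: rbr zlicx xmcf phqzx dafzt cwr oqy caye ifiuk oszr
Hunk 4: at line 2 remove [phqzx,dafzt] add [ovu] -> 9 lines: rbr zlicx xmcf ovu cwr oqy caye ifiuk oszr
Hunk 5: at line 4 remove [oqy] add [qkwcd,jdgc,spntq] -> 11 lines: rbr zlicx xmcf ovu cwr qkwcd jdgc spntq caye ifiuk oszr
Hunk 6: at line 3 remove [ovu,cwr,qkwcd] add [upa,ssh] -> 10 lines: rbr zlicx xmcf upa ssh jdgc spntq caye ifiuk oszr
Hunk 7: at line 6 remove [spntq,caye,ifiuk] add [qtxqi,hkijg,rgf] -> 10 lines: rbr zlicx xmcf upa ssh jdgc qtxqi hkijg rgf oszr
Final line count: 10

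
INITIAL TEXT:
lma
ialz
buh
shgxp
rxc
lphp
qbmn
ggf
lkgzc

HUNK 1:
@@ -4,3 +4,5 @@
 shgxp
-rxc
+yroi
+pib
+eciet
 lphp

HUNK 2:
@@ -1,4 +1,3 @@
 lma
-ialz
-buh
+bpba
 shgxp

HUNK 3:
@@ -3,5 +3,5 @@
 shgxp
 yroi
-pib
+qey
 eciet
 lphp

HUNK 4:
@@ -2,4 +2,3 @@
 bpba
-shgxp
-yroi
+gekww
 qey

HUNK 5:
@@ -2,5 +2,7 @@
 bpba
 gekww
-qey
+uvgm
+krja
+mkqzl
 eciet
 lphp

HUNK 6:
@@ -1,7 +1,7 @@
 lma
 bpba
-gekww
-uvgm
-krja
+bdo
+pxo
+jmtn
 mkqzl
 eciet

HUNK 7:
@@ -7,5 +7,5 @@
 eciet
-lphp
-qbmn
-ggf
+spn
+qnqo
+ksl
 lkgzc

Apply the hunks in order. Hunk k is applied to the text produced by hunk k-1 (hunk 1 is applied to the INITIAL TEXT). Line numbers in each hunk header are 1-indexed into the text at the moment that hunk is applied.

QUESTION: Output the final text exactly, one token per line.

Answer: lma
bpba
bdo
pxo
jmtn
mkqzl
eciet
spn
qnqo
ksl
lkgzc

Derivation:
Hunk 1: at line 4 remove [rxc] add [yroi,pib,eciet] -> 11 lines: lma ialz buh shgxp yroi pib eciet lphp qbmn ggf lkgzc
Hunk 2: at line 1 remove [ialz,buh] add [bpba] -> 10 lines: lma bpba shgxp yroi pib eciet lphp qbmn ggf lkgzc
Hunk 3: at line 3 remove [pib] add [qey] -> 10 lines: lma bpba shgxp yroi qey eciet lphp qbmn ggf lkgzc
Hunk 4: at line 2 remove [shgxp,yroi] add [gekww] -> 9 lines: lma bpba gekww qey eciet lphp qbmn ggf lkgzc
Hunk 5: at line 2 remove [qey] add [uvgm,krja,mkqzl] -> 11 lines: lma bpba gekww uvgm krja mkqzl eciet lphp qbmn ggf lkgzc
Hunk 6: at line 1 remove [gekww,uvgm,krja] add [bdo,pxo,jmtn] -> 11 lines: lma bpba bdo pxo jmtn mkqzl eciet lphp qbmn ggf lkgzc
Hunk 7: at line 7 remove [lphp,qbmn,ggf] add [spn,qnqo,ksl] -> 11 lines: lma bpba bdo pxo jmtn mkqzl eciet spn qnqo ksl lkgzc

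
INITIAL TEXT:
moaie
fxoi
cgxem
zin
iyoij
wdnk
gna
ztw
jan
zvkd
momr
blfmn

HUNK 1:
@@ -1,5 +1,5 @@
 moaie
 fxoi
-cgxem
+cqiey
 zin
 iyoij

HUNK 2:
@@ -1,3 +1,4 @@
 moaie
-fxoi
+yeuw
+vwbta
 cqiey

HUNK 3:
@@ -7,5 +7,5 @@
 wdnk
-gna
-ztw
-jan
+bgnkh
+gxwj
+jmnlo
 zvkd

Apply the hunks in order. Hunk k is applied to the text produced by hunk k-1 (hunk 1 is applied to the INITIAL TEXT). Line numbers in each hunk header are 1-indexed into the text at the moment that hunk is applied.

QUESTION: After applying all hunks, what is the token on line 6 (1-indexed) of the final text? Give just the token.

Answer: iyoij

Derivation:
Hunk 1: at line 1 remove [cgxem] add [cqiey] -> 12 lines: moaie fxoi cqiey zin iyoij wdnk gna ztw jan zvkd momr blfmn
Hunk 2: at line 1 remove [fxoi] add [yeuw,vwbta] -> 13 lines: moaie yeuw vwbta cqiey zin iyoij wdnk gna ztw jan zvkd momr blfmn
Hunk 3: at line 7 remove [gna,ztw,jan] add [bgnkh,gxwj,jmnlo] -> 13 lines: moaie yeuw vwbta cqiey zin iyoij wdnk bgnkh gxwj jmnlo zvkd momr blfmn
Final line 6: iyoij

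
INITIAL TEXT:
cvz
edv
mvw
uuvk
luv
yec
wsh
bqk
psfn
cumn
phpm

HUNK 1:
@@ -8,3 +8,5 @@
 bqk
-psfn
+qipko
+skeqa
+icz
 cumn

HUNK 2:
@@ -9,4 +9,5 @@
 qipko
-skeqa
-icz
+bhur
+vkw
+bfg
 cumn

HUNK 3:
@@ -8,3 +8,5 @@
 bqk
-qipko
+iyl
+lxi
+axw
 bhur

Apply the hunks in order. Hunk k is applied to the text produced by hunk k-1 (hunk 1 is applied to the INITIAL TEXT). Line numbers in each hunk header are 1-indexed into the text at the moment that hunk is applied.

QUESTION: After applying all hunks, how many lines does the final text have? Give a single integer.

Answer: 16

Derivation:
Hunk 1: at line 8 remove [psfn] add [qipko,skeqa,icz] -> 13 lines: cvz edv mvw uuvk luv yec wsh bqk qipko skeqa icz cumn phpm
Hunk 2: at line 9 remove [skeqa,icz] add [bhur,vkw,bfg] -> 14 lines: cvz edv mvw uuvk luv yec wsh bqk qipko bhur vkw bfg cumn phpm
Hunk 3: at line 8 remove [qipko] add [iyl,lxi,axw] -> 16 lines: cvz edv mvw uuvk luv yec wsh bqk iyl lxi axw bhur vkw bfg cumn phpm
Final line count: 16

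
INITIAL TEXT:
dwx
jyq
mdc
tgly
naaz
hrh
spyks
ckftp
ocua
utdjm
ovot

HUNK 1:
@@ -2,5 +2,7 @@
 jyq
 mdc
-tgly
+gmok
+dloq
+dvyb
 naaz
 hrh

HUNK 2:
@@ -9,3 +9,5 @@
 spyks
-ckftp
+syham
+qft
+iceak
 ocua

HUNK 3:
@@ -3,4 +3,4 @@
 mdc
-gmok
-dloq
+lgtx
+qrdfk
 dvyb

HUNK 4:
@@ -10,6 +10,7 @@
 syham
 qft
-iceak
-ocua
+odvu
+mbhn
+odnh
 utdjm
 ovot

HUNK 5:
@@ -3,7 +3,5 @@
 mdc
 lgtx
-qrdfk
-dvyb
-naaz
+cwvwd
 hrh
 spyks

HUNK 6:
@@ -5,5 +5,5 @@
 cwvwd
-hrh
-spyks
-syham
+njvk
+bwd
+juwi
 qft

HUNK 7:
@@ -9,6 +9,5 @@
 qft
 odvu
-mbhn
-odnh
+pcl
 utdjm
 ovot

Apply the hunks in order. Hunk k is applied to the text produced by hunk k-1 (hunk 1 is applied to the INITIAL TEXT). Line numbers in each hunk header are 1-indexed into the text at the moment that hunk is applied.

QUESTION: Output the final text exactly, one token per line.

Answer: dwx
jyq
mdc
lgtx
cwvwd
njvk
bwd
juwi
qft
odvu
pcl
utdjm
ovot

Derivation:
Hunk 1: at line 2 remove [tgly] add [gmok,dloq,dvyb] -> 13 lines: dwx jyq mdc gmok dloq dvyb naaz hrh spyks ckftp ocua utdjm ovot
Hunk 2: at line 9 remove [ckftp] add [syham,qft,iceak] -> 15 lines: dwx jyq mdc gmok dloq dvyb naaz hrh spyks syham qft iceak ocua utdjm ovot
Hunk 3: at line 3 remove [gmok,dloq] add [lgtx,qrdfk] -> 15 lines: dwx jyq mdc lgtx qrdfk dvyb naaz hrh spyks syham qft iceak ocua utdjm ovot
Hunk 4: at line 10 remove [iceak,ocua] add [odvu,mbhn,odnh] -> 16 lines: dwx jyq mdc lgtx qrdfk dvyb naaz hrh spyks syham qft odvu mbhn odnh utdjm ovot
Hunk 5: at line 3 remove [qrdfk,dvyb,naaz] add [cwvwd] -> 14 lines: dwx jyq mdc lgtx cwvwd hrh spyks syham qft odvu mbhn odnh utdjm ovot
Hunk 6: at line 5 remove [hrh,spyks,syham] add [njvk,bwd,juwi] -> 14 lines: dwx jyq mdc lgtx cwvwd njvk bwd juwi qft odvu mbhn odnh utdjm ovot
Hunk 7: at line 9 remove [mbhn,odnh] add [pcl] -> 13 lines: dwx jyq mdc lgtx cwvwd njvk bwd juwi qft odvu pcl utdjm ovot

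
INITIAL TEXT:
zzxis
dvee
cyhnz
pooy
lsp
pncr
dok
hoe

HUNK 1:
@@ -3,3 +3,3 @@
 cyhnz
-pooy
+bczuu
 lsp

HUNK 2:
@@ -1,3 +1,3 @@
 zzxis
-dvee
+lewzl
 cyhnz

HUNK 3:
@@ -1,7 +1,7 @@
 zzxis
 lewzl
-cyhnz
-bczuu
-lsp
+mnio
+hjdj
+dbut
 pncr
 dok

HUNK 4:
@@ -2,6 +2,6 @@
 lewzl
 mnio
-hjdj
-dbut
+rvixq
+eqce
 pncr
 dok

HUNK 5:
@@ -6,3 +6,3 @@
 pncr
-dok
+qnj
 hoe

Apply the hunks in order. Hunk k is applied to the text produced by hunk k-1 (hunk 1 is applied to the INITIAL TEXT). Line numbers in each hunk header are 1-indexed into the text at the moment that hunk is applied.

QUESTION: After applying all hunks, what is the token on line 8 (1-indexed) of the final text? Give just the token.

Hunk 1: at line 3 remove [pooy] add [bczuu] -> 8 lines: zzxis dvee cyhnz bczuu lsp pncr dok hoe
Hunk 2: at line 1 remove [dvee] add [lewzl] -> 8 lines: zzxis lewzl cyhnz bczuu lsp pncr dok hoe
Hunk 3: at line 1 remove [cyhnz,bczuu,lsp] add [mnio,hjdj,dbut] -> 8 lines: zzxis lewzl mnio hjdj dbut pncr dok hoe
Hunk 4: at line 2 remove [hjdj,dbut] add [rvixq,eqce] -> 8 lines: zzxis lewzl mnio rvixq eqce pncr dok hoe
Hunk 5: at line 6 remove [dok] add [qnj] -> 8 lines: zzxis lewzl mnio rvixq eqce pncr qnj hoe
Final line 8: hoe

Answer: hoe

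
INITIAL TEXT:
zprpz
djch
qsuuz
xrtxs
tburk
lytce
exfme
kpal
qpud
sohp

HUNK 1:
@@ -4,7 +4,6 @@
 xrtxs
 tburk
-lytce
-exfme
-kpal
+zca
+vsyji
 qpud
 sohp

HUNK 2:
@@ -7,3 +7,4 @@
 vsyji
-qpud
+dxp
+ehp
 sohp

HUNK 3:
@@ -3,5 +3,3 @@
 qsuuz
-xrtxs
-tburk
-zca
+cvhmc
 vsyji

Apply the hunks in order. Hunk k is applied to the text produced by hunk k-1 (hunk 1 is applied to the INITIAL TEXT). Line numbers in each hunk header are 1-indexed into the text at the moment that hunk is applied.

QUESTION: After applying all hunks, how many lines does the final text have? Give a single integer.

Hunk 1: at line 4 remove [lytce,exfme,kpal] add [zca,vsyji] -> 9 lines: zprpz djch qsuuz xrtxs tburk zca vsyji qpud sohp
Hunk 2: at line 7 remove [qpud] add [dxp,ehp] -> 10 lines: zprpz djch qsuuz xrtxs tburk zca vsyji dxp ehp sohp
Hunk 3: at line 3 remove [xrtxs,tburk,zca] add [cvhmc] -> 8 lines: zprpz djch qsuuz cvhmc vsyji dxp ehp sohp
Final line count: 8

Answer: 8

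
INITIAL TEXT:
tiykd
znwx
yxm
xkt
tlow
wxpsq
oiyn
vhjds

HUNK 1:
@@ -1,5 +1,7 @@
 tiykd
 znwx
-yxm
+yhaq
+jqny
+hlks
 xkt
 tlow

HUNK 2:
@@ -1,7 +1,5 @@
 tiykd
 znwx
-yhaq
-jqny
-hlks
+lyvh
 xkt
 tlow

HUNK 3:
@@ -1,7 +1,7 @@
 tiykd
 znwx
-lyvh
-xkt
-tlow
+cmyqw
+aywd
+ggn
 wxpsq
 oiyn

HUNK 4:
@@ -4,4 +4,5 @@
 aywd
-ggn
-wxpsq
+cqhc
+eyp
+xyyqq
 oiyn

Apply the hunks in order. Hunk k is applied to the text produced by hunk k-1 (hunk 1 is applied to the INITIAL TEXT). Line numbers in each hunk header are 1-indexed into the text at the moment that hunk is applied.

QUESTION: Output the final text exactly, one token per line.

Answer: tiykd
znwx
cmyqw
aywd
cqhc
eyp
xyyqq
oiyn
vhjds

Derivation:
Hunk 1: at line 1 remove [yxm] add [yhaq,jqny,hlks] -> 10 lines: tiykd znwx yhaq jqny hlks xkt tlow wxpsq oiyn vhjds
Hunk 2: at line 1 remove [yhaq,jqny,hlks] add [lyvh] -> 8 lines: tiykd znwx lyvh xkt tlow wxpsq oiyn vhjds
Hunk 3: at line 1 remove [lyvh,xkt,tlow] add [cmyqw,aywd,ggn] -> 8 lines: tiykd znwx cmyqw aywd ggn wxpsq oiyn vhjds
Hunk 4: at line 4 remove [ggn,wxpsq] add [cqhc,eyp,xyyqq] -> 9 lines: tiykd znwx cmyqw aywd cqhc eyp xyyqq oiyn vhjds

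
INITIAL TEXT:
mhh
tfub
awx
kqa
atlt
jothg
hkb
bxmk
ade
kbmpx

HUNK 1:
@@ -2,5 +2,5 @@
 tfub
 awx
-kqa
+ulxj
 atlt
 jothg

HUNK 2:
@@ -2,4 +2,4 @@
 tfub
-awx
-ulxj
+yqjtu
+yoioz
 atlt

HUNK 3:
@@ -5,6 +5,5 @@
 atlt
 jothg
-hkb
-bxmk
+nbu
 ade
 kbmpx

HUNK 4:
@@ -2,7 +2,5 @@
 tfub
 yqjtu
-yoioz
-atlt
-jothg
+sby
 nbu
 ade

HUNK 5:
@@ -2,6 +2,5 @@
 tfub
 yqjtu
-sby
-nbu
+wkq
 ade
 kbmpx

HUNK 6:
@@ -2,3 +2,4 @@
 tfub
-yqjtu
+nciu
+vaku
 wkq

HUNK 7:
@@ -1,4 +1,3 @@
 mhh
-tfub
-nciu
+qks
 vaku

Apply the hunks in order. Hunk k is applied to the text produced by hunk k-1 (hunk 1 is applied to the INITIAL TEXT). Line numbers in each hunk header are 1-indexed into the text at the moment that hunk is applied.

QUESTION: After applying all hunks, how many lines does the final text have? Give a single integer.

Answer: 6

Derivation:
Hunk 1: at line 2 remove [kqa] add [ulxj] -> 10 lines: mhh tfub awx ulxj atlt jothg hkb bxmk ade kbmpx
Hunk 2: at line 2 remove [awx,ulxj] add [yqjtu,yoioz] -> 10 lines: mhh tfub yqjtu yoioz atlt jothg hkb bxmk ade kbmpx
Hunk 3: at line 5 remove [hkb,bxmk] add [nbu] -> 9 lines: mhh tfub yqjtu yoioz atlt jothg nbu ade kbmpx
Hunk 4: at line 2 remove [yoioz,atlt,jothg] add [sby] -> 7 lines: mhh tfub yqjtu sby nbu ade kbmpx
Hunk 5: at line 2 remove [sby,nbu] add [wkq] -> 6 lines: mhh tfub yqjtu wkq ade kbmpx
Hunk 6: at line 2 remove [yqjtu] add [nciu,vaku] -> 7 lines: mhh tfub nciu vaku wkq ade kbmpx
Hunk 7: at line 1 remove [tfub,nciu] add [qks] -> 6 lines: mhh qks vaku wkq ade kbmpx
Final line count: 6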